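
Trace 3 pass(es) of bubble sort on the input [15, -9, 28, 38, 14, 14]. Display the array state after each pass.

After pass 1: [-9, 15, 28, 14, 14, 38] (3 swaps)
After pass 2: [-9, 15, 14, 14, 28, 38] (2 swaps)
After pass 3: [-9, 14, 14, 15, 28, 38] (2 swaps)
Total swaps: 7


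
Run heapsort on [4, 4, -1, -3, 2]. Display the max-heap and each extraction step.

Build heap: [4, 4, -1, -3, 2]
Extract 4: [4, 2, -1, -3, 4]
Extract 4: [2, -3, -1, 4, 4]
Extract 2: [-1, -3, 2, 4, 4]
Extract -1: [-3, -1, 2, 4, 4]


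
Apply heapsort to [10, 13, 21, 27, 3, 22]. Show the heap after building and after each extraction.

Build heap: [27, 13, 22, 10, 3, 21]
Extract 27: [22, 13, 21, 10, 3, 27]
Extract 22: [21, 13, 3, 10, 22, 27]
Extract 21: [13, 10, 3, 21, 22, 27]
Extract 13: [10, 3, 13, 21, 22, 27]
Extract 10: [3, 10, 13, 21, 22, 27]


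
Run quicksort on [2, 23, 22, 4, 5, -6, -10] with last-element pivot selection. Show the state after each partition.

Partition 1: pivot=-10 at index 0 -> [-10, 23, 22, 4, 5, -6, 2]
Partition 2: pivot=2 at index 2 -> [-10, -6, 2, 4, 5, 23, 22]
Partition 3: pivot=22 at index 5 -> [-10, -6, 2, 4, 5, 22, 23]
Partition 4: pivot=5 at index 4 -> [-10, -6, 2, 4, 5, 22, 23]


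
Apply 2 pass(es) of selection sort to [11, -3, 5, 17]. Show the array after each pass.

Pass 1: Select minimum -3 at index 1, swap -> [-3, 11, 5, 17]
Pass 2: Select minimum 5 at index 2, swap -> [-3, 5, 11, 17]


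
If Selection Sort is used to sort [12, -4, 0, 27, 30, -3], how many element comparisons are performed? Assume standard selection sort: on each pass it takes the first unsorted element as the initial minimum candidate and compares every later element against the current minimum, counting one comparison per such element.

Pass 1: scan indices 1..5 for the minimum = 5 comparison(s); min is -4, place at index 0 -> [-4, 12, 0, 27, 30, -3]
Pass 2: scan indices 2..5 for the minimum = 4 comparison(s); min is -3, place at index 1 -> [-4, -3, 0, 27, 30, 12]
Pass 3: scan indices 3..5 for the minimum = 3 comparison(s); min is 0, place at index 2 -> [-4, -3, 0, 27, 30, 12]
Pass 4: scan indices 4..5 for the minimum = 2 comparison(s); min is 12, place at index 3 -> [-4, -3, 0, 12, 30, 27]
Pass 5: scan indices 5..5 for the minimum = 1 comparison(s); min is 27, place at index 4 -> [-4, -3, 0, 12, 27, 30]
Selection sort always scans the whole unsorted suffix, so the count is (n-1) + (n-2) + ... + 1 = n(n-1)/2 = 6*5/2 = 15 regardless of the input order.
Total comparisons: 5 + 4 + 3 + 2 + 1 = 15


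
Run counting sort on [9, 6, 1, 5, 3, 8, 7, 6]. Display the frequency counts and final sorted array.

Count array: [0, 1, 0, 1, 0, 1, 2, 1, 1, 1]
(count[i] = number of elements equal to i)
Cumulative count: [0, 1, 1, 2, 2, 3, 5, 6, 7, 8]
Sorted: [1, 3, 5, 6, 6, 7, 8, 9]


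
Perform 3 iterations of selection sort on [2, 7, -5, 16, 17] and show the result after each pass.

Pass 1: Select minimum -5 at index 2, swap -> [-5, 7, 2, 16, 17]
Pass 2: Select minimum 2 at index 2, swap -> [-5, 2, 7, 16, 17]
Pass 3: Select minimum 7 at index 2, swap -> [-5, 2, 7, 16, 17]


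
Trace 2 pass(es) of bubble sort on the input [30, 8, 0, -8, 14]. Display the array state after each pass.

After pass 1: [8, 0, -8, 14, 30] (4 swaps)
After pass 2: [0, -8, 8, 14, 30] (2 swaps)
Total swaps: 6


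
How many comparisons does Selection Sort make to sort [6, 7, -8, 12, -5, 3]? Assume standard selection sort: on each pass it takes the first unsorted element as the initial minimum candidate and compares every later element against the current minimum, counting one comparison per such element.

Pass 1: scan indices 1..5 for the minimum = 5 comparison(s); min is -8, place at index 0 -> [-8, 7, 6, 12, -5, 3]
Pass 2: scan indices 2..5 for the minimum = 4 comparison(s); min is -5, place at index 1 -> [-8, -5, 6, 12, 7, 3]
Pass 3: scan indices 3..5 for the minimum = 3 comparison(s); min is 3, place at index 2 -> [-8, -5, 3, 12, 7, 6]
Pass 4: scan indices 4..5 for the minimum = 2 comparison(s); min is 6, place at index 3 -> [-8, -5, 3, 6, 7, 12]
Pass 5: scan indices 5..5 for the minimum = 1 comparison(s); min is 7, place at index 4 -> [-8, -5, 3, 6, 7, 12]
Selection sort always scans the whole unsorted suffix, so the count is (n-1) + (n-2) + ... + 1 = n(n-1)/2 = 6*5/2 = 15 regardless of the input order.
Total comparisons: 5 + 4 + 3 + 2 + 1 = 15


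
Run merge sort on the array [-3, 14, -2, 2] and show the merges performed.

Divide and conquer:
  Merge [-3] + [14] -> [-3, 14]
  Merge [-2] + [2] -> [-2, 2]
  Merge [-3, 14] + [-2, 2] -> [-3, -2, 2, 14]


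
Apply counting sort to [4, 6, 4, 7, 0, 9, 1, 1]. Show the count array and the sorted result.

Count array: [1, 2, 0, 0, 2, 0, 1, 1, 0, 1]
(count[i] = number of elements equal to i)
Cumulative count: [1, 3, 3, 3, 5, 5, 6, 7, 7, 8]
Sorted: [0, 1, 1, 4, 4, 6, 7, 9]


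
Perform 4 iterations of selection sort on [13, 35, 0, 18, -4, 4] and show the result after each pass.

Pass 1: Select minimum -4 at index 4, swap -> [-4, 35, 0, 18, 13, 4]
Pass 2: Select minimum 0 at index 2, swap -> [-4, 0, 35, 18, 13, 4]
Pass 3: Select minimum 4 at index 5, swap -> [-4, 0, 4, 18, 13, 35]
Pass 4: Select minimum 13 at index 4, swap -> [-4, 0, 4, 13, 18, 35]


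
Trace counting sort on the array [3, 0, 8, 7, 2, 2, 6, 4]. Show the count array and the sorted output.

Count array: [1, 0, 2, 1, 1, 0, 1, 1, 1]
(count[i] = number of elements equal to i)
Cumulative count: [1, 1, 3, 4, 5, 5, 6, 7, 8]
Sorted: [0, 2, 2, 3, 4, 6, 7, 8]


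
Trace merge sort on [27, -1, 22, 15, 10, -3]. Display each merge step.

Divide and conquer:
  Merge [-1] + [22] -> [-1, 22]
  Merge [27] + [-1, 22] -> [-1, 22, 27]
  Merge [10] + [-3] -> [-3, 10]
  Merge [15] + [-3, 10] -> [-3, 10, 15]
  Merge [-1, 22, 27] + [-3, 10, 15] -> [-3, -1, 10, 15, 22, 27]


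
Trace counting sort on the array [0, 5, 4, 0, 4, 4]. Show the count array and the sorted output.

Count array: [2, 0, 0, 0, 3, 1]
(count[i] = number of elements equal to i)
Cumulative count: [2, 2, 2, 2, 5, 6]
Sorted: [0, 0, 4, 4, 4, 5]


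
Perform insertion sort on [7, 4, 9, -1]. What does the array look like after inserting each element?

First element 7 is already 'sorted'
Insert 4: shifted 1 elements -> [4, 7, 9, -1]
Insert 9: shifted 0 elements -> [4, 7, 9, -1]
Insert -1: shifted 3 elements -> [-1, 4, 7, 9]


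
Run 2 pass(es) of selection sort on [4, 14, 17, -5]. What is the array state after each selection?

Pass 1: Select minimum -5 at index 3, swap -> [-5, 14, 17, 4]
Pass 2: Select minimum 4 at index 3, swap -> [-5, 4, 17, 14]


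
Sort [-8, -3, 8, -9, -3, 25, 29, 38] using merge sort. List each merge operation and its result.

Divide and conquer:
  Merge [-8] + [-3] -> [-8, -3]
  Merge [8] + [-9] -> [-9, 8]
  Merge [-8, -3] + [-9, 8] -> [-9, -8, -3, 8]
  Merge [-3] + [25] -> [-3, 25]
  Merge [29] + [38] -> [29, 38]
  Merge [-3, 25] + [29, 38] -> [-3, 25, 29, 38]
  Merge [-9, -8, -3, 8] + [-3, 25, 29, 38] -> [-9, -8, -3, -3, 8, 25, 29, 38]


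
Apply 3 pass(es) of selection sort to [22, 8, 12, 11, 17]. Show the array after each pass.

Pass 1: Select minimum 8 at index 1, swap -> [8, 22, 12, 11, 17]
Pass 2: Select minimum 11 at index 3, swap -> [8, 11, 12, 22, 17]
Pass 3: Select minimum 12 at index 2, swap -> [8, 11, 12, 22, 17]


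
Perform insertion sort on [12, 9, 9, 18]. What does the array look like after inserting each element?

First element 12 is already 'sorted'
Insert 9: shifted 1 elements -> [9, 12, 9, 18]
Insert 9: shifted 1 elements -> [9, 9, 12, 18]
Insert 18: shifted 0 elements -> [9, 9, 12, 18]


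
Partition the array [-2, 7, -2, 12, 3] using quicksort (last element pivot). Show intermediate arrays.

Partition 1: pivot=3 at index 2 -> [-2, -2, 3, 12, 7]
Partition 2: pivot=-2 at index 1 -> [-2, -2, 3, 12, 7]
Partition 3: pivot=7 at index 3 -> [-2, -2, 3, 7, 12]


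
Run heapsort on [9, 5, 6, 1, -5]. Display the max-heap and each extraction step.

Build heap: [9, 5, 6, 1, -5]
Extract 9: [6, 5, -5, 1, 9]
Extract 6: [5, 1, -5, 6, 9]
Extract 5: [1, -5, 5, 6, 9]
Extract 1: [-5, 1, 5, 6, 9]


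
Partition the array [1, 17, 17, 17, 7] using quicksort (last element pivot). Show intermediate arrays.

Partition 1: pivot=7 at index 1 -> [1, 7, 17, 17, 17]
Partition 2: pivot=17 at index 4 -> [1, 7, 17, 17, 17]
Partition 3: pivot=17 at index 3 -> [1, 7, 17, 17, 17]


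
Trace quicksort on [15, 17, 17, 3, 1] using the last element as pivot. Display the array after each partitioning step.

Partition 1: pivot=1 at index 0 -> [1, 17, 17, 3, 15]
Partition 2: pivot=15 at index 2 -> [1, 3, 15, 17, 17]
Partition 3: pivot=17 at index 4 -> [1, 3, 15, 17, 17]


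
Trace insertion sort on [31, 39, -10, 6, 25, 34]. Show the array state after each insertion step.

First element 31 is already 'sorted'
Insert 39: shifted 0 elements -> [31, 39, -10, 6, 25, 34]
Insert -10: shifted 2 elements -> [-10, 31, 39, 6, 25, 34]
Insert 6: shifted 2 elements -> [-10, 6, 31, 39, 25, 34]
Insert 25: shifted 2 elements -> [-10, 6, 25, 31, 39, 34]
Insert 34: shifted 1 elements -> [-10, 6, 25, 31, 34, 39]


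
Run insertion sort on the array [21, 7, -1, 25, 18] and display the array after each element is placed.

First element 21 is already 'sorted'
Insert 7: shifted 1 elements -> [7, 21, -1, 25, 18]
Insert -1: shifted 2 elements -> [-1, 7, 21, 25, 18]
Insert 25: shifted 0 elements -> [-1, 7, 21, 25, 18]
Insert 18: shifted 2 elements -> [-1, 7, 18, 21, 25]


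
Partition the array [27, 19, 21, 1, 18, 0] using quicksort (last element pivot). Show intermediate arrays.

Partition 1: pivot=0 at index 0 -> [0, 19, 21, 1, 18, 27]
Partition 2: pivot=27 at index 5 -> [0, 19, 21, 1, 18, 27]
Partition 3: pivot=18 at index 2 -> [0, 1, 18, 19, 21, 27]
Partition 4: pivot=21 at index 4 -> [0, 1, 18, 19, 21, 27]


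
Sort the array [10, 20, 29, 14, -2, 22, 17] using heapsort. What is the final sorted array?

Build heap: [29, 20, 22, 14, -2, 10, 17]
Extract 29: [22, 20, 17, 14, -2, 10, 29]
Extract 22: [20, 14, 17, 10, -2, 22, 29]
Extract 20: [17, 14, -2, 10, 20, 22, 29]
Extract 17: [14, 10, -2, 17, 20, 22, 29]
Extract 14: [10, -2, 14, 17, 20, 22, 29]
Extract 10: [-2, 10, 14, 17, 20, 22, 29]


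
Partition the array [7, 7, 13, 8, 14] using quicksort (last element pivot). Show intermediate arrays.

Partition 1: pivot=14 at index 4 -> [7, 7, 13, 8, 14]
Partition 2: pivot=8 at index 2 -> [7, 7, 8, 13, 14]
Partition 3: pivot=7 at index 1 -> [7, 7, 8, 13, 14]


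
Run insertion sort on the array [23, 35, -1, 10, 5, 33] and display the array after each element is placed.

First element 23 is already 'sorted'
Insert 35: shifted 0 elements -> [23, 35, -1, 10, 5, 33]
Insert -1: shifted 2 elements -> [-1, 23, 35, 10, 5, 33]
Insert 10: shifted 2 elements -> [-1, 10, 23, 35, 5, 33]
Insert 5: shifted 3 elements -> [-1, 5, 10, 23, 35, 33]
Insert 33: shifted 1 elements -> [-1, 5, 10, 23, 33, 35]


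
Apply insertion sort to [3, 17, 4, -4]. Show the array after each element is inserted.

First element 3 is already 'sorted'
Insert 17: shifted 0 elements -> [3, 17, 4, -4]
Insert 4: shifted 1 elements -> [3, 4, 17, -4]
Insert -4: shifted 3 elements -> [-4, 3, 4, 17]


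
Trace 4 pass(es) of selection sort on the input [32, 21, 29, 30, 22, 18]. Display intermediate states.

Pass 1: Select minimum 18 at index 5, swap -> [18, 21, 29, 30, 22, 32]
Pass 2: Select minimum 21 at index 1, swap -> [18, 21, 29, 30, 22, 32]
Pass 3: Select minimum 22 at index 4, swap -> [18, 21, 22, 30, 29, 32]
Pass 4: Select minimum 29 at index 4, swap -> [18, 21, 22, 29, 30, 32]


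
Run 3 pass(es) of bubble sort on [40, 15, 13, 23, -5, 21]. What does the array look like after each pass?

After pass 1: [15, 13, 23, -5, 21, 40] (5 swaps)
After pass 2: [13, 15, -5, 21, 23, 40] (3 swaps)
After pass 3: [13, -5, 15, 21, 23, 40] (1 swaps)
Total swaps: 9


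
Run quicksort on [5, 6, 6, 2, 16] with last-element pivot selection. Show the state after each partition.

Partition 1: pivot=16 at index 4 -> [5, 6, 6, 2, 16]
Partition 2: pivot=2 at index 0 -> [2, 6, 6, 5, 16]
Partition 3: pivot=5 at index 1 -> [2, 5, 6, 6, 16]
Partition 4: pivot=6 at index 3 -> [2, 5, 6, 6, 16]


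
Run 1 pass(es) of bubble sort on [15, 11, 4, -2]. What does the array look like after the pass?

After pass 1: [11, 4, -2, 15] (3 swaps)
Total swaps: 3


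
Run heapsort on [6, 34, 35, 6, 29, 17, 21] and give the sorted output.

Build heap: [35, 34, 21, 6, 29, 17, 6]
Extract 35: [34, 29, 21, 6, 6, 17, 35]
Extract 34: [29, 17, 21, 6, 6, 34, 35]
Extract 29: [21, 17, 6, 6, 29, 34, 35]
Extract 21: [17, 6, 6, 21, 29, 34, 35]
Extract 17: [6, 6, 17, 21, 29, 34, 35]
Extract 6: [6, 6, 17, 21, 29, 34, 35]


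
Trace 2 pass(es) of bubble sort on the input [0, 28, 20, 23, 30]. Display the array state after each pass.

After pass 1: [0, 20, 23, 28, 30] (2 swaps)
After pass 2: [0, 20, 23, 28, 30] (0 swaps)
Total swaps: 2


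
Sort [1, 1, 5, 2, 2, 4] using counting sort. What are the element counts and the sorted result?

Count array: [0, 2, 2, 0, 1, 1]
(count[i] = number of elements equal to i)
Cumulative count: [0, 2, 4, 4, 5, 6]
Sorted: [1, 1, 2, 2, 4, 5]


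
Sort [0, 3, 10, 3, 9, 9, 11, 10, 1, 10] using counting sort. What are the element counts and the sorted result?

Count array: [1, 1, 0, 2, 0, 0, 0, 0, 0, 2, 3, 1]
(count[i] = number of elements equal to i)
Cumulative count: [1, 2, 2, 4, 4, 4, 4, 4, 4, 6, 9, 10]
Sorted: [0, 1, 3, 3, 9, 9, 10, 10, 10, 11]


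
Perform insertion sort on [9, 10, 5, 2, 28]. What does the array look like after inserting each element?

First element 9 is already 'sorted'
Insert 10: shifted 0 elements -> [9, 10, 5, 2, 28]
Insert 5: shifted 2 elements -> [5, 9, 10, 2, 28]
Insert 2: shifted 3 elements -> [2, 5, 9, 10, 28]
Insert 28: shifted 0 elements -> [2, 5, 9, 10, 28]


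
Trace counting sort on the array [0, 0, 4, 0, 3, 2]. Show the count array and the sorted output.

Count array: [3, 0, 1, 1, 1]
(count[i] = number of elements equal to i)
Cumulative count: [3, 3, 4, 5, 6]
Sorted: [0, 0, 0, 2, 3, 4]


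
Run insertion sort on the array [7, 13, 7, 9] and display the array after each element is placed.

First element 7 is already 'sorted'
Insert 13: shifted 0 elements -> [7, 13, 7, 9]
Insert 7: shifted 1 elements -> [7, 7, 13, 9]
Insert 9: shifted 1 elements -> [7, 7, 9, 13]


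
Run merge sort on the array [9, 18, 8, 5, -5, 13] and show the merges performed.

Divide and conquer:
  Merge [18] + [8] -> [8, 18]
  Merge [9] + [8, 18] -> [8, 9, 18]
  Merge [-5] + [13] -> [-5, 13]
  Merge [5] + [-5, 13] -> [-5, 5, 13]
  Merge [8, 9, 18] + [-5, 5, 13] -> [-5, 5, 8, 9, 13, 18]


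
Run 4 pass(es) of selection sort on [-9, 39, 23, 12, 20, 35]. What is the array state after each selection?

Pass 1: Select minimum -9 at index 0, swap -> [-9, 39, 23, 12, 20, 35]
Pass 2: Select minimum 12 at index 3, swap -> [-9, 12, 23, 39, 20, 35]
Pass 3: Select minimum 20 at index 4, swap -> [-9, 12, 20, 39, 23, 35]
Pass 4: Select minimum 23 at index 4, swap -> [-9, 12, 20, 23, 39, 35]


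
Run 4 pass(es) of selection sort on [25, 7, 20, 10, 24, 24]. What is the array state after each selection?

Pass 1: Select minimum 7 at index 1, swap -> [7, 25, 20, 10, 24, 24]
Pass 2: Select minimum 10 at index 3, swap -> [7, 10, 20, 25, 24, 24]
Pass 3: Select minimum 20 at index 2, swap -> [7, 10, 20, 25, 24, 24]
Pass 4: Select minimum 24 at index 4, swap -> [7, 10, 20, 24, 25, 24]


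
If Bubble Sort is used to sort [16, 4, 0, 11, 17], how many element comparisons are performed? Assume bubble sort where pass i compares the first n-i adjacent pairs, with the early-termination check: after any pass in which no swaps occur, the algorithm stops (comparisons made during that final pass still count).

Pass 1: compare adjacent pairs (0,1)..(3,4) = 4 comparison(s), 3 swap(s) -> [4, 0, 11, 16, 17]
Pass 2: compare adjacent pairs (0,1)..(2,3) = 3 comparison(s), 1 swap(s) -> [0, 4, 11, 16, 17]
Pass 3: compare adjacent pairs (0,1)..(1,2) = 2 comparison(s), 0 swap(s) -> [0, 4, 11, 16, 17]
No swaps in this pass, so bubble sort stops here.
Total comparisons: 4 + 3 + 2 = 9


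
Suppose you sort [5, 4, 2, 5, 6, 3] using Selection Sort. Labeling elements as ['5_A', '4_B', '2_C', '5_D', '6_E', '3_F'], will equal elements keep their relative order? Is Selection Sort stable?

Trace Selection Sort on the labeled array (the key is the number; the letter only tracks identity):
  Pass 1: minimum of unsorted part is 2_C at index 2; swap it with 5_A at index 0 -> [2_C, 4_B, 5_A, 5_D, 6_E, 3_F]
  Pass 2: minimum of unsorted part is 3_F at index 5; swap it with 4_B at index 1 -> [2_C, 3_F, 5_A, 5_D, 6_E, 4_B]
  Pass 3: minimum of unsorted part is 4_B at index 5; swap it with 5_A at index 2 -> [2_C, 3_F, 4_B, 5_D, 6_E, 5_A]
  Pass 4: minimum 5_D is already at index 3; no swap -> [2_C, 3_F, 4_B, 5_D, 6_E, 5_A]
  Pass 5: minimum of unsorted part is 5_A at index 5; swap it with 6_E at index 4 -> [2_C, 3_F, 4_B, 5_D, 5_A, 6_E]
Final order: [2_C, 3_F, 4_B, 5_D, 5_A, 6_E]
Equal keys:
  value 5: originally 5_A, 5_D; after sorting 5_D, 5_A -> order changed
Equal keys were reordered, so Selection Sort is not stable: the long-range swap that moves the minimum into place can carry an element past an equal key. (One such input is enough; an unstable sort may happen to preserve order on other inputs, but it gives no guarantee.)
Answer: Not stable


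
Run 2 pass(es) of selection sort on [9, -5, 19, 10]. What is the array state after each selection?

Pass 1: Select minimum -5 at index 1, swap -> [-5, 9, 19, 10]
Pass 2: Select minimum 9 at index 1, swap -> [-5, 9, 19, 10]


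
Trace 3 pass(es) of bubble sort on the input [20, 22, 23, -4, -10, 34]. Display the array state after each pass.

After pass 1: [20, 22, -4, -10, 23, 34] (2 swaps)
After pass 2: [20, -4, -10, 22, 23, 34] (2 swaps)
After pass 3: [-4, -10, 20, 22, 23, 34] (2 swaps)
Total swaps: 6


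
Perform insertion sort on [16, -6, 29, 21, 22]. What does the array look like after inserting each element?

First element 16 is already 'sorted'
Insert -6: shifted 1 elements -> [-6, 16, 29, 21, 22]
Insert 29: shifted 0 elements -> [-6, 16, 29, 21, 22]
Insert 21: shifted 1 elements -> [-6, 16, 21, 29, 22]
Insert 22: shifted 1 elements -> [-6, 16, 21, 22, 29]


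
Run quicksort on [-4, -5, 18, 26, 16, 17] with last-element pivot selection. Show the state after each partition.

Partition 1: pivot=17 at index 3 -> [-4, -5, 16, 17, 18, 26]
Partition 2: pivot=16 at index 2 -> [-4, -5, 16, 17, 18, 26]
Partition 3: pivot=-5 at index 0 -> [-5, -4, 16, 17, 18, 26]
Partition 4: pivot=26 at index 5 -> [-5, -4, 16, 17, 18, 26]


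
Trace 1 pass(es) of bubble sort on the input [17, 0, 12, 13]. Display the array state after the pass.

After pass 1: [0, 12, 13, 17] (3 swaps)
Total swaps: 3


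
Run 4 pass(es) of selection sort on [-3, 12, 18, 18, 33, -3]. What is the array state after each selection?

Pass 1: Select minimum -3 at index 0, swap -> [-3, 12, 18, 18, 33, -3]
Pass 2: Select minimum -3 at index 5, swap -> [-3, -3, 18, 18, 33, 12]
Pass 3: Select minimum 12 at index 5, swap -> [-3, -3, 12, 18, 33, 18]
Pass 4: Select minimum 18 at index 3, swap -> [-3, -3, 12, 18, 33, 18]


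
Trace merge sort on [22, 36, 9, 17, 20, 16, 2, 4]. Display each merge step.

Divide and conquer:
  Merge [22] + [36] -> [22, 36]
  Merge [9] + [17] -> [9, 17]
  Merge [22, 36] + [9, 17] -> [9, 17, 22, 36]
  Merge [20] + [16] -> [16, 20]
  Merge [2] + [4] -> [2, 4]
  Merge [16, 20] + [2, 4] -> [2, 4, 16, 20]
  Merge [9, 17, 22, 36] + [2, 4, 16, 20] -> [2, 4, 9, 16, 17, 20, 22, 36]


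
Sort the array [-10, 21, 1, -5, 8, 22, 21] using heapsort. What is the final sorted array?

Build heap: [22, 21, 21, -5, 8, 1, -10]
Extract 22: [21, 8, 21, -5, -10, 1, 22]
Extract 21: [21, 8, 1, -5, -10, 21, 22]
Extract 21: [8, -5, 1, -10, 21, 21, 22]
Extract 8: [1, -5, -10, 8, 21, 21, 22]
Extract 1: [-5, -10, 1, 8, 21, 21, 22]
Extract -5: [-10, -5, 1, 8, 21, 21, 22]


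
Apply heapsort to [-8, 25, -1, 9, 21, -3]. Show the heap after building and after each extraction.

Build heap: [25, 21, -1, 9, -8, -3]
Extract 25: [21, 9, -1, -3, -8, 25]
Extract 21: [9, -3, -1, -8, 21, 25]
Extract 9: [-1, -3, -8, 9, 21, 25]
Extract -1: [-3, -8, -1, 9, 21, 25]
Extract -3: [-8, -3, -1, 9, 21, 25]


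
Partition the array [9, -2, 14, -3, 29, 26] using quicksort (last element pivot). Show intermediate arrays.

Partition 1: pivot=26 at index 4 -> [9, -2, 14, -3, 26, 29]
Partition 2: pivot=-3 at index 0 -> [-3, -2, 14, 9, 26, 29]
Partition 3: pivot=9 at index 2 -> [-3, -2, 9, 14, 26, 29]


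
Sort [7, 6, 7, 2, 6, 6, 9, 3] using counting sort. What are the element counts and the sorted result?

Count array: [0, 0, 1, 1, 0, 0, 3, 2, 0, 1]
(count[i] = number of elements equal to i)
Cumulative count: [0, 0, 1, 2, 2, 2, 5, 7, 7, 8]
Sorted: [2, 3, 6, 6, 6, 7, 7, 9]


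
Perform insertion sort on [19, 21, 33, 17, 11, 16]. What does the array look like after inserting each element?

First element 19 is already 'sorted'
Insert 21: shifted 0 elements -> [19, 21, 33, 17, 11, 16]
Insert 33: shifted 0 elements -> [19, 21, 33, 17, 11, 16]
Insert 17: shifted 3 elements -> [17, 19, 21, 33, 11, 16]
Insert 11: shifted 4 elements -> [11, 17, 19, 21, 33, 16]
Insert 16: shifted 4 elements -> [11, 16, 17, 19, 21, 33]


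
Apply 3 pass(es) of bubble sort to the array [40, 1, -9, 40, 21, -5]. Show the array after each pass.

After pass 1: [1, -9, 40, 21, -5, 40] (4 swaps)
After pass 2: [-9, 1, 21, -5, 40, 40] (3 swaps)
After pass 3: [-9, 1, -5, 21, 40, 40] (1 swaps)
Total swaps: 8


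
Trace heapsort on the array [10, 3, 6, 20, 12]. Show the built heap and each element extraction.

Build heap: [20, 12, 6, 3, 10]
Extract 20: [12, 10, 6, 3, 20]
Extract 12: [10, 3, 6, 12, 20]
Extract 10: [6, 3, 10, 12, 20]
Extract 6: [3, 6, 10, 12, 20]


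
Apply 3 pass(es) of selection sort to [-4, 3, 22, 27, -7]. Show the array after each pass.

Pass 1: Select minimum -7 at index 4, swap -> [-7, 3, 22, 27, -4]
Pass 2: Select minimum -4 at index 4, swap -> [-7, -4, 22, 27, 3]
Pass 3: Select minimum 3 at index 4, swap -> [-7, -4, 3, 27, 22]


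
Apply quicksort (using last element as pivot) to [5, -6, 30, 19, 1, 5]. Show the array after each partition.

Partition 1: pivot=5 at index 3 -> [5, -6, 1, 5, 30, 19]
Partition 2: pivot=1 at index 1 -> [-6, 1, 5, 5, 30, 19]
Partition 3: pivot=19 at index 4 -> [-6, 1, 5, 5, 19, 30]


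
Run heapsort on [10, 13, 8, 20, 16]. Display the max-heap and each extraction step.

Build heap: [20, 16, 8, 13, 10]
Extract 20: [16, 13, 8, 10, 20]
Extract 16: [13, 10, 8, 16, 20]
Extract 13: [10, 8, 13, 16, 20]
Extract 10: [8, 10, 13, 16, 20]


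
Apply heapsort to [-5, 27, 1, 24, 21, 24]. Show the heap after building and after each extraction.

Build heap: [27, 24, 24, -5, 21, 1]
Extract 27: [24, 21, 24, -5, 1, 27]
Extract 24: [24, 21, 1, -5, 24, 27]
Extract 24: [21, -5, 1, 24, 24, 27]
Extract 21: [1, -5, 21, 24, 24, 27]
Extract 1: [-5, 1, 21, 24, 24, 27]


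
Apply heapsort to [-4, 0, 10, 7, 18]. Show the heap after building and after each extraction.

Build heap: [18, 7, 10, -4, 0]
Extract 18: [10, 7, 0, -4, 18]
Extract 10: [7, -4, 0, 10, 18]
Extract 7: [0, -4, 7, 10, 18]
Extract 0: [-4, 0, 7, 10, 18]


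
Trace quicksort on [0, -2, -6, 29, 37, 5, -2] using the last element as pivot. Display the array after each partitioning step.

Partition 1: pivot=-2 at index 2 -> [-2, -6, -2, 29, 37, 5, 0]
Partition 2: pivot=-6 at index 0 -> [-6, -2, -2, 29, 37, 5, 0]
Partition 3: pivot=0 at index 3 -> [-6, -2, -2, 0, 37, 5, 29]
Partition 4: pivot=29 at index 5 -> [-6, -2, -2, 0, 5, 29, 37]


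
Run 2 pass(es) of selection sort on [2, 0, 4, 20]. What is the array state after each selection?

Pass 1: Select minimum 0 at index 1, swap -> [0, 2, 4, 20]
Pass 2: Select minimum 2 at index 1, swap -> [0, 2, 4, 20]


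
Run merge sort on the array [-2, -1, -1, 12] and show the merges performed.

Divide and conquer:
  Merge [-2] + [-1] -> [-2, -1]
  Merge [-1] + [12] -> [-1, 12]
  Merge [-2, -1] + [-1, 12] -> [-2, -1, -1, 12]


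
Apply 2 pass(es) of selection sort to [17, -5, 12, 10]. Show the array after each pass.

Pass 1: Select minimum -5 at index 1, swap -> [-5, 17, 12, 10]
Pass 2: Select minimum 10 at index 3, swap -> [-5, 10, 12, 17]


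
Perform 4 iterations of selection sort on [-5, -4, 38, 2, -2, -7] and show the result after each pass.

Pass 1: Select minimum -7 at index 5, swap -> [-7, -4, 38, 2, -2, -5]
Pass 2: Select minimum -5 at index 5, swap -> [-7, -5, 38, 2, -2, -4]
Pass 3: Select minimum -4 at index 5, swap -> [-7, -5, -4, 2, -2, 38]
Pass 4: Select minimum -2 at index 4, swap -> [-7, -5, -4, -2, 2, 38]


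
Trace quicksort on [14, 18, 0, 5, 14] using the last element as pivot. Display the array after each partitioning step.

Partition 1: pivot=14 at index 3 -> [14, 0, 5, 14, 18]
Partition 2: pivot=5 at index 1 -> [0, 5, 14, 14, 18]


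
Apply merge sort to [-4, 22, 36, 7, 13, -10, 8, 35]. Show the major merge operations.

Divide and conquer:
  Merge [-4] + [22] -> [-4, 22]
  Merge [36] + [7] -> [7, 36]
  Merge [-4, 22] + [7, 36] -> [-4, 7, 22, 36]
  Merge [13] + [-10] -> [-10, 13]
  Merge [8] + [35] -> [8, 35]
  Merge [-10, 13] + [8, 35] -> [-10, 8, 13, 35]
  Merge [-4, 7, 22, 36] + [-10, 8, 13, 35] -> [-10, -4, 7, 8, 13, 22, 35, 36]


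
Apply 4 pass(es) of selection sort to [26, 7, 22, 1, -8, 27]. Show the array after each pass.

Pass 1: Select minimum -8 at index 4, swap -> [-8, 7, 22, 1, 26, 27]
Pass 2: Select minimum 1 at index 3, swap -> [-8, 1, 22, 7, 26, 27]
Pass 3: Select minimum 7 at index 3, swap -> [-8, 1, 7, 22, 26, 27]
Pass 4: Select minimum 22 at index 3, swap -> [-8, 1, 7, 22, 26, 27]


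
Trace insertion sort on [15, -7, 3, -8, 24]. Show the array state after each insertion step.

First element 15 is already 'sorted'
Insert -7: shifted 1 elements -> [-7, 15, 3, -8, 24]
Insert 3: shifted 1 elements -> [-7, 3, 15, -8, 24]
Insert -8: shifted 3 elements -> [-8, -7, 3, 15, 24]
Insert 24: shifted 0 elements -> [-8, -7, 3, 15, 24]


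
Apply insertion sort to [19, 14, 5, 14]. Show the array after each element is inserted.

First element 19 is already 'sorted'
Insert 14: shifted 1 elements -> [14, 19, 5, 14]
Insert 5: shifted 2 elements -> [5, 14, 19, 14]
Insert 14: shifted 1 elements -> [5, 14, 14, 19]


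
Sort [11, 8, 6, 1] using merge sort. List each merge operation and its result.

Divide and conquer:
  Merge [11] + [8] -> [8, 11]
  Merge [6] + [1] -> [1, 6]
  Merge [8, 11] + [1, 6] -> [1, 6, 8, 11]


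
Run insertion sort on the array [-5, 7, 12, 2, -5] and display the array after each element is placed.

First element -5 is already 'sorted'
Insert 7: shifted 0 elements -> [-5, 7, 12, 2, -5]
Insert 12: shifted 0 elements -> [-5, 7, 12, 2, -5]
Insert 2: shifted 2 elements -> [-5, 2, 7, 12, -5]
Insert -5: shifted 3 elements -> [-5, -5, 2, 7, 12]


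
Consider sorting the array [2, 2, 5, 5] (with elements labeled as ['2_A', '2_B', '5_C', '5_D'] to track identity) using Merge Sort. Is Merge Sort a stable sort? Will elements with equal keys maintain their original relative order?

Trace Merge Sort on the labeled array (the key is the number; the letter only tracks identity):
  Merge [2_A] + [2_B] -> [2_A, 2_B]
  Merge [5_C] + [5_D] -> [5_C, 5_D]
  Merge [2_A, 2_B] + [5_C, 5_D] -> [2_A, 2_B, 5_C, 5_D]
Final order: [2_A, 2_B, 5_C, 5_D]
Equal keys:
  value 2: originally 2_A, 2_B; after sorting 2_A, 2_B -> order preserved
  value 5: originally 5_C, 5_D; after sorting 5_C, 5_D -> order preserved
All equal keys kept their original relative order. Merge Sort is stable: when the heads of the two halves are equal the merge takes from the left half first.
Answer: Stable


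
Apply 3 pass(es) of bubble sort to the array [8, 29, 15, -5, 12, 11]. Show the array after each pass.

After pass 1: [8, 15, -5, 12, 11, 29] (4 swaps)
After pass 2: [8, -5, 12, 11, 15, 29] (3 swaps)
After pass 3: [-5, 8, 11, 12, 15, 29] (2 swaps)
Total swaps: 9


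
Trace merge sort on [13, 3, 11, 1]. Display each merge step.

Divide and conquer:
  Merge [13] + [3] -> [3, 13]
  Merge [11] + [1] -> [1, 11]
  Merge [3, 13] + [1, 11] -> [1, 3, 11, 13]


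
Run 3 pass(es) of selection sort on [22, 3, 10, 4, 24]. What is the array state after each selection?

Pass 1: Select minimum 3 at index 1, swap -> [3, 22, 10, 4, 24]
Pass 2: Select minimum 4 at index 3, swap -> [3, 4, 10, 22, 24]
Pass 3: Select minimum 10 at index 2, swap -> [3, 4, 10, 22, 24]


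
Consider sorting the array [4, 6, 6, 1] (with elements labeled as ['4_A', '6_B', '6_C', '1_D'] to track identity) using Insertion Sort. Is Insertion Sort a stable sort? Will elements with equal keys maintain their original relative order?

Trace Insertion Sort on the labeled array (the key is the number; the letter only tracks identity):
  Insert 6_B at index 1: [4_A, 6_B, 6_C, 1_D]
  Insert 6_C at index 2: [4_A, 6_B, 6_C, 1_D]
  Insert 1_D at index 0: [1_D, 4_A, 6_B, 6_C]
Final order: [1_D, 4_A, 6_B, 6_C]
Equal keys:
  value 6: originally 6_B, 6_C; after sorting 6_B, 6_C -> order preserved
All equal keys kept their original relative order. Insertion Sort is stable: elements are shifted only while they are strictly greater than the key, so a key is inserted after any equal elements already placed.
Answer: Stable


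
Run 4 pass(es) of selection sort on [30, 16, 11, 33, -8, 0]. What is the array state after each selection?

Pass 1: Select minimum -8 at index 4, swap -> [-8, 16, 11, 33, 30, 0]
Pass 2: Select minimum 0 at index 5, swap -> [-8, 0, 11, 33, 30, 16]
Pass 3: Select minimum 11 at index 2, swap -> [-8, 0, 11, 33, 30, 16]
Pass 4: Select minimum 16 at index 5, swap -> [-8, 0, 11, 16, 30, 33]


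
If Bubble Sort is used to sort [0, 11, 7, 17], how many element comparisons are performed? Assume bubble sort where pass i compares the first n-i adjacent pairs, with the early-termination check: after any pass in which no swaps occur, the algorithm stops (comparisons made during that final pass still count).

Pass 1: compare adjacent pairs (0,1)..(2,3) = 3 comparison(s), 1 swap(s) -> [0, 7, 11, 17]
Pass 2: compare adjacent pairs (0,1)..(1,2) = 2 comparison(s), 0 swap(s) -> [0, 7, 11, 17]
No swaps in this pass, so bubble sort stops here.
Total comparisons: 3 + 2 = 5


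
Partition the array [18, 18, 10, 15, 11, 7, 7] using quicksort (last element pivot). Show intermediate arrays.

Partition 1: pivot=7 at index 1 -> [7, 7, 10, 15, 11, 18, 18]
Partition 2: pivot=18 at index 6 -> [7, 7, 10, 15, 11, 18, 18]
Partition 3: pivot=18 at index 5 -> [7, 7, 10, 15, 11, 18, 18]
Partition 4: pivot=11 at index 3 -> [7, 7, 10, 11, 15, 18, 18]


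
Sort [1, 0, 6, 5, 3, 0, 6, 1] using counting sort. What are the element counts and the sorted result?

Count array: [2, 2, 0, 1, 0, 1, 2]
(count[i] = number of elements equal to i)
Cumulative count: [2, 4, 4, 5, 5, 6, 8]
Sorted: [0, 0, 1, 1, 3, 5, 6, 6]


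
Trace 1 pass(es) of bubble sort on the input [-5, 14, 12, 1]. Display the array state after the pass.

After pass 1: [-5, 12, 1, 14] (2 swaps)
Total swaps: 2


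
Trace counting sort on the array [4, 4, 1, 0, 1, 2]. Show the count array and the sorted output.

Count array: [1, 2, 1, 0, 2]
(count[i] = number of elements equal to i)
Cumulative count: [1, 3, 4, 4, 6]
Sorted: [0, 1, 1, 2, 4, 4]


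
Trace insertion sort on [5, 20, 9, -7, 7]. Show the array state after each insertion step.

First element 5 is already 'sorted'
Insert 20: shifted 0 elements -> [5, 20, 9, -7, 7]
Insert 9: shifted 1 elements -> [5, 9, 20, -7, 7]
Insert -7: shifted 3 elements -> [-7, 5, 9, 20, 7]
Insert 7: shifted 2 elements -> [-7, 5, 7, 9, 20]


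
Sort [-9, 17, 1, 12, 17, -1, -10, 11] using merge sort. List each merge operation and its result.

Divide and conquer:
  Merge [-9] + [17] -> [-9, 17]
  Merge [1] + [12] -> [1, 12]
  Merge [-9, 17] + [1, 12] -> [-9, 1, 12, 17]
  Merge [17] + [-1] -> [-1, 17]
  Merge [-10] + [11] -> [-10, 11]
  Merge [-1, 17] + [-10, 11] -> [-10, -1, 11, 17]
  Merge [-9, 1, 12, 17] + [-10, -1, 11, 17] -> [-10, -9, -1, 1, 11, 12, 17, 17]


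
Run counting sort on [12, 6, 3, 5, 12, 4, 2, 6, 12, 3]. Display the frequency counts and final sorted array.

Count array: [0, 0, 1, 2, 1, 1, 2, 0, 0, 0, 0, 0, 3]
(count[i] = number of elements equal to i)
Cumulative count: [0, 0, 1, 3, 4, 5, 7, 7, 7, 7, 7, 7, 10]
Sorted: [2, 3, 3, 4, 5, 6, 6, 12, 12, 12]


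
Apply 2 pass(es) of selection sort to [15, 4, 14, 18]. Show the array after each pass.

Pass 1: Select minimum 4 at index 1, swap -> [4, 15, 14, 18]
Pass 2: Select minimum 14 at index 2, swap -> [4, 14, 15, 18]


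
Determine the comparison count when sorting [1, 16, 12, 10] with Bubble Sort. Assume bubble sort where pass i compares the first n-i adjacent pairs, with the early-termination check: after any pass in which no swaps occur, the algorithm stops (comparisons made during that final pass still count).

Pass 1: compare adjacent pairs (0,1)..(2,3) = 3 comparison(s), 2 swap(s) -> [1, 12, 10, 16]
Pass 2: compare adjacent pairs (0,1)..(1,2) = 2 comparison(s), 1 swap(s) -> [1, 10, 12, 16]
Pass 3: compare adjacent pairs (0,1)..(0,1) = 1 comparison(s), 0 swap(s) -> [1, 10, 12, 16]
No swaps in this pass, so bubble sort stops here.
Total comparisons: 3 + 2 + 1 = 6


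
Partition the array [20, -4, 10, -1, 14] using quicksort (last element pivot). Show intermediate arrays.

Partition 1: pivot=14 at index 3 -> [-4, 10, -1, 14, 20]
Partition 2: pivot=-1 at index 1 -> [-4, -1, 10, 14, 20]


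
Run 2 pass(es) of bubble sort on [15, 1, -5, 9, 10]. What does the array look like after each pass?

After pass 1: [1, -5, 9, 10, 15] (4 swaps)
After pass 2: [-5, 1, 9, 10, 15] (1 swaps)
Total swaps: 5


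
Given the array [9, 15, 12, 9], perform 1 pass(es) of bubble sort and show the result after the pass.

After pass 1: [9, 12, 9, 15] (2 swaps)
Total swaps: 2


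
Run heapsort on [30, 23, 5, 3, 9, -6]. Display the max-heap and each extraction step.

Build heap: [30, 23, 5, 3, 9, -6]
Extract 30: [23, 9, 5, 3, -6, 30]
Extract 23: [9, 3, 5, -6, 23, 30]
Extract 9: [5, 3, -6, 9, 23, 30]
Extract 5: [3, -6, 5, 9, 23, 30]
Extract 3: [-6, 3, 5, 9, 23, 30]


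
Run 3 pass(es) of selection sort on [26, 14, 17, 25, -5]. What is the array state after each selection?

Pass 1: Select minimum -5 at index 4, swap -> [-5, 14, 17, 25, 26]
Pass 2: Select minimum 14 at index 1, swap -> [-5, 14, 17, 25, 26]
Pass 3: Select minimum 17 at index 2, swap -> [-5, 14, 17, 25, 26]


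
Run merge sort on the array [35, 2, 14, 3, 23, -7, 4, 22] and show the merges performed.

Divide and conquer:
  Merge [35] + [2] -> [2, 35]
  Merge [14] + [3] -> [3, 14]
  Merge [2, 35] + [3, 14] -> [2, 3, 14, 35]
  Merge [23] + [-7] -> [-7, 23]
  Merge [4] + [22] -> [4, 22]
  Merge [-7, 23] + [4, 22] -> [-7, 4, 22, 23]
  Merge [2, 3, 14, 35] + [-7, 4, 22, 23] -> [-7, 2, 3, 4, 14, 22, 23, 35]


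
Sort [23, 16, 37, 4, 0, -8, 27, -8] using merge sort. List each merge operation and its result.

Divide and conquer:
  Merge [23] + [16] -> [16, 23]
  Merge [37] + [4] -> [4, 37]
  Merge [16, 23] + [4, 37] -> [4, 16, 23, 37]
  Merge [0] + [-8] -> [-8, 0]
  Merge [27] + [-8] -> [-8, 27]
  Merge [-8, 0] + [-8, 27] -> [-8, -8, 0, 27]
  Merge [4, 16, 23, 37] + [-8, -8, 0, 27] -> [-8, -8, 0, 4, 16, 23, 27, 37]


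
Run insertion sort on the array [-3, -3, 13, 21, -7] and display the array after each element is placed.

First element -3 is already 'sorted'
Insert -3: shifted 0 elements -> [-3, -3, 13, 21, -7]
Insert 13: shifted 0 elements -> [-3, -3, 13, 21, -7]
Insert 21: shifted 0 elements -> [-3, -3, 13, 21, -7]
Insert -7: shifted 4 elements -> [-7, -3, -3, 13, 21]


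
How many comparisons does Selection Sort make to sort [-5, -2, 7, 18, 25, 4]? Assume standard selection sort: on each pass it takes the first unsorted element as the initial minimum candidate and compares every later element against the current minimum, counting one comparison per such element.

Pass 1: scan indices 1..5 for the minimum = 5 comparison(s); min is -5, place at index 0 -> [-5, -2, 7, 18, 25, 4]
Pass 2: scan indices 2..5 for the minimum = 4 comparison(s); min is -2, place at index 1 -> [-5, -2, 7, 18, 25, 4]
Pass 3: scan indices 3..5 for the minimum = 3 comparison(s); min is 4, place at index 2 -> [-5, -2, 4, 18, 25, 7]
Pass 4: scan indices 4..5 for the minimum = 2 comparison(s); min is 7, place at index 3 -> [-5, -2, 4, 7, 25, 18]
Pass 5: scan indices 5..5 for the minimum = 1 comparison(s); min is 18, place at index 4 -> [-5, -2, 4, 7, 18, 25]
Selection sort always scans the whole unsorted suffix, so the count is (n-1) + (n-2) + ... + 1 = n(n-1)/2 = 6*5/2 = 15 regardless of the input order.
Total comparisons: 5 + 4 + 3 + 2 + 1 = 15


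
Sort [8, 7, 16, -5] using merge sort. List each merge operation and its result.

Divide and conquer:
  Merge [8] + [7] -> [7, 8]
  Merge [16] + [-5] -> [-5, 16]
  Merge [7, 8] + [-5, 16] -> [-5, 7, 8, 16]


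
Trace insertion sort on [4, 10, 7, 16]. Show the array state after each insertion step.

First element 4 is already 'sorted'
Insert 10: shifted 0 elements -> [4, 10, 7, 16]
Insert 7: shifted 1 elements -> [4, 7, 10, 16]
Insert 16: shifted 0 elements -> [4, 7, 10, 16]


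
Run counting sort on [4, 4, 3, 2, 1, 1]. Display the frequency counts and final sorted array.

Count array: [0, 2, 1, 1, 2]
(count[i] = number of elements equal to i)
Cumulative count: [0, 2, 3, 4, 6]
Sorted: [1, 1, 2, 3, 4, 4]


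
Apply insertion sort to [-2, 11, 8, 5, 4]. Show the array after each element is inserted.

First element -2 is already 'sorted'
Insert 11: shifted 0 elements -> [-2, 11, 8, 5, 4]
Insert 8: shifted 1 elements -> [-2, 8, 11, 5, 4]
Insert 5: shifted 2 elements -> [-2, 5, 8, 11, 4]
Insert 4: shifted 3 elements -> [-2, 4, 5, 8, 11]


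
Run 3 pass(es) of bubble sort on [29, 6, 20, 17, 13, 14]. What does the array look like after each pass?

After pass 1: [6, 20, 17, 13, 14, 29] (5 swaps)
After pass 2: [6, 17, 13, 14, 20, 29] (3 swaps)
After pass 3: [6, 13, 14, 17, 20, 29] (2 swaps)
Total swaps: 10


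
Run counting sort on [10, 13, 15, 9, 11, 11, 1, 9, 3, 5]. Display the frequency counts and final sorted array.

Count array: [0, 1, 0, 1, 0, 1, 0, 0, 0, 2, 1, 2, 0, 1, 0, 1]
(count[i] = number of elements equal to i)
Cumulative count: [0, 1, 1, 2, 2, 3, 3, 3, 3, 5, 6, 8, 8, 9, 9, 10]
Sorted: [1, 3, 5, 9, 9, 10, 11, 11, 13, 15]


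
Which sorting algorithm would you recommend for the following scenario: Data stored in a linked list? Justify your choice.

Best choice: Merge sort
Reason: Merge sort doesn't require random access; can be done in O(1) extra space for linked lists


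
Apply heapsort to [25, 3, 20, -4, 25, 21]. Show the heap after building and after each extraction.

Build heap: [25, 25, 21, -4, 3, 20]
Extract 25: [25, 20, 21, -4, 3, 25]
Extract 25: [21, 20, 3, -4, 25, 25]
Extract 21: [20, -4, 3, 21, 25, 25]
Extract 20: [3, -4, 20, 21, 25, 25]
Extract 3: [-4, 3, 20, 21, 25, 25]


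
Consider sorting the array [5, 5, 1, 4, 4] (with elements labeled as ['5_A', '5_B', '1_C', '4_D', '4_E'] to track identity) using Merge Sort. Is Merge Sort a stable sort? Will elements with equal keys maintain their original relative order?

Trace Merge Sort on the labeled array (the key is the number; the letter only tracks identity):
  Merge [5_A] + [5_B] -> [5_A, 5_B]
  Merge [4_D] + [4_E] -> [4_D, 4_E]
  Merge [1_C] + [4_D, 4_E] -> [1_C, 4_D, 4_E]
  Merge [5_A, 5_B] + [1_C, 4_D, 4_E] -> [1_C, 4_D, 4_E, 5_A, 5_B]
Final order: [1_C, 4_D, 4_E, 5_A, 5_B]
Equal keys:
  value 4: originally 4_D, 4_E; after sorting 4_D, 4_E -> order preserved
  value 5: originally 5_A, 5_B; after sorting 5_A, 5_B -> order preserved
All equal keys kept their original relative order. Merge Sort is stable: when the heads of the two halves are equal the merge takes from the left half first.
Answer: Stable
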